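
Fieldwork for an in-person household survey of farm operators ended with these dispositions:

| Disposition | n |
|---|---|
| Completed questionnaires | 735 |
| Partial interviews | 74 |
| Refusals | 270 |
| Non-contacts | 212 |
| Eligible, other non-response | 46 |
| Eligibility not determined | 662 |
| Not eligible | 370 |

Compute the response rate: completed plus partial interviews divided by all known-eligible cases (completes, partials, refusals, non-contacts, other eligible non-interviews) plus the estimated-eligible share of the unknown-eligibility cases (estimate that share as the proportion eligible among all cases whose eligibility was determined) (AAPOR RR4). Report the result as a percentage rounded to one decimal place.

43.6%

Num = 735 + 74 = 809
Determined eligible = 735 + 74 + 270 + 212 + 46 = 1337
e = 1337 / (1337 + 370) = 1337 / 1707 = 0.7832
e × U = 0.7832 × 662 = 518.48
Denom = 1337 + 518.48 = 1855.48
RR4 = 809 / 1855.48 = 0.4360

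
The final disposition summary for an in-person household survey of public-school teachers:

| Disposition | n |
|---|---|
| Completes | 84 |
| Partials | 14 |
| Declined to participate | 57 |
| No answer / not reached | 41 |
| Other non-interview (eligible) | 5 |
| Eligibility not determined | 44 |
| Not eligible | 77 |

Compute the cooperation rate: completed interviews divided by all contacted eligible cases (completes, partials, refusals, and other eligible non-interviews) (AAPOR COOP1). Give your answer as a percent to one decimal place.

52.5%

Top → 84
Denom → 84 + 14 + 57 + 5 = 160
COOP1 = 84 / 160 = 0.5250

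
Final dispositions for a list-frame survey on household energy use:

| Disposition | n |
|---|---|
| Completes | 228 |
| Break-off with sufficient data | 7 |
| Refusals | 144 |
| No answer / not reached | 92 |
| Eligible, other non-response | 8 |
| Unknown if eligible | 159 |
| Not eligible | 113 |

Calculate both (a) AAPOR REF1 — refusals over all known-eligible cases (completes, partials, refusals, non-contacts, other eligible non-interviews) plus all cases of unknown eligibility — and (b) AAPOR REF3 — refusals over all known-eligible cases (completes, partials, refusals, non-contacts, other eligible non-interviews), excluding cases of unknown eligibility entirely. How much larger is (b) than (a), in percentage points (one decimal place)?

Numerator: 144
Denom: 228 + 7 + 144 + 92 + 8 + 159 = 638
REF1 = 144 / 638 = 0.2257
Denom: 228 + 7 + 144 + 92 + 8 = 479
REF3 = 144 / 479 = 0.3006
Difference = 30.06 − 22.57 = 7.49 percentage points

7.5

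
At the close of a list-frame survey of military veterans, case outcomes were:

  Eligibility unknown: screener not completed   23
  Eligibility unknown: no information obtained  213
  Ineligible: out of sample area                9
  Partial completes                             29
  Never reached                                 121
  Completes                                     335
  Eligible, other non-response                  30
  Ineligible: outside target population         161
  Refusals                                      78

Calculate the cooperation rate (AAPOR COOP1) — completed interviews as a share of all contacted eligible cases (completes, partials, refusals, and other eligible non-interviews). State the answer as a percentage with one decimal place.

71.0%

Eligibility not determined = 23 + 213 = 236
Out of scope = 161 + 9 = 170
Top: 335
Denominator: 335 + 29 + 78 + 30 = 472
COOP1 = 335 / 472 = 0.7097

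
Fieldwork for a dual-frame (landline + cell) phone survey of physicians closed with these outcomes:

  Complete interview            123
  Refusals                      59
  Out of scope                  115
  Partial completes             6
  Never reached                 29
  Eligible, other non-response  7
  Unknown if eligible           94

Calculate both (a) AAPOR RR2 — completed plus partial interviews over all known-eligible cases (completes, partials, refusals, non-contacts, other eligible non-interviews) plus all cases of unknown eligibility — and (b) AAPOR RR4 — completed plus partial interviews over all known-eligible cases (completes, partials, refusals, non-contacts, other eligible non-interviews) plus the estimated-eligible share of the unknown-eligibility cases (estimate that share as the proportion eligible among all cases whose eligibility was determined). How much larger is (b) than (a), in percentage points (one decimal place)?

4.5

Top: 123 + 6 = 129
Base: 123 + 6 + 59 + 29 + 7 + 94 = 318
RR2 = 129 / 318 = 0.4057
Eligible (known): 123 + 6 + 59 + 29 + 7 = 224
e = 224 / (224 + 115) = 224 / 339 = 0.6608
e × U: 0.6608 × 94 = 62.12
Base: 224 + 62.12 = 286.12
RR4 = 129 / 286.12 = 0.4509
Difference = 45.09 − 40.57 = 4.52 percentage points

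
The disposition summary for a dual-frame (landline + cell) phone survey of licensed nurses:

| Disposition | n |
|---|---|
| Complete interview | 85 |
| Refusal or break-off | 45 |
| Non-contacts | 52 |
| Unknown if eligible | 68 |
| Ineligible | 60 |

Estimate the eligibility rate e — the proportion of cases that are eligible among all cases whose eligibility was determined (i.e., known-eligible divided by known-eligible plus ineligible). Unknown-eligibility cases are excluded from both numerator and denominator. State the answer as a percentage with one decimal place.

Eligible (known) → 85 + 45 + 52 = 182
e = 182 / (182 + 60) = 182 / 242 = 0.7521

75.2%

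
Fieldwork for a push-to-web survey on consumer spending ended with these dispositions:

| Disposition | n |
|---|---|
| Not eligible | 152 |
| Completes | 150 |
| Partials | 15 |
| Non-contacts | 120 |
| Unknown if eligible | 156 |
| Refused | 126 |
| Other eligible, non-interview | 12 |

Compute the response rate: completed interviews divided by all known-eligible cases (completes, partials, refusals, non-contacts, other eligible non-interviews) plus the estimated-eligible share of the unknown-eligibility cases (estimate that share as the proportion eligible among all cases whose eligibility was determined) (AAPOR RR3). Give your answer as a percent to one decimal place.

27.9%

Top: 150
Determined eligible: 150 + 15 + 126 + 120 + 12 = 423
e = 423 / (423 + 152) = 423 / 575 = 0.7357
Estimated eligible among unknowns: 0.7357 × 156 = 114.77
Denominator: 423 + 114.77 = 537.77
RR3 = 150 / 537.77 = 0.2789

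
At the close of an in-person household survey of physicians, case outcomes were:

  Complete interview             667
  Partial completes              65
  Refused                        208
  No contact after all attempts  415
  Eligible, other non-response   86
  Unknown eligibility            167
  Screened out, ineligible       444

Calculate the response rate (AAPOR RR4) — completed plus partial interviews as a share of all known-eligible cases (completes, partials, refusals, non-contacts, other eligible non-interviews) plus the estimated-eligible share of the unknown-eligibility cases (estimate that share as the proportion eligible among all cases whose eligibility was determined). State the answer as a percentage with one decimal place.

46.7%

Numerator → 667 + 65 = 732
Known eligible → 667 + 65 + 208 + 415 + 86 = 1441
e = 1441 / (1441 + 444) = 1441 / 1885 = 0.7645
e × U → 0.7645 × 167 = 127.67
Denom → 1441 + 127.67 = 1568.67
RR4 = 732 / 1568.67 = 0.4666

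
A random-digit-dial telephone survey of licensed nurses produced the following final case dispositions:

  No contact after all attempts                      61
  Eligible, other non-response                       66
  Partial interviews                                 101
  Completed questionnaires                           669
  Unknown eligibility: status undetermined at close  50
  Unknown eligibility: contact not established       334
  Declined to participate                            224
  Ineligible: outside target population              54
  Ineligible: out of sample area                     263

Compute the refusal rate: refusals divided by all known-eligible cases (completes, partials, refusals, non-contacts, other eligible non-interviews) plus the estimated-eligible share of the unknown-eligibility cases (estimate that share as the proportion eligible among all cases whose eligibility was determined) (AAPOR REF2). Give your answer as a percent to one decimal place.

Unknown if eligible = 334 + 50 = 384
Screened out, ineligible = 54 + 263 = 317
Top = 224
Eligible (known) = 669 + 101 + 224 + 61 + 66 = 1121
e = 1121 / (1121 + 317) = 1121 / 1438 = 0.7796
e × U = 0.7796 × 384 = 299.37
Denom = 1121 + 299.37 = 1420.37
REF2 = 224 / 1420.37 = 0.1577

15.8%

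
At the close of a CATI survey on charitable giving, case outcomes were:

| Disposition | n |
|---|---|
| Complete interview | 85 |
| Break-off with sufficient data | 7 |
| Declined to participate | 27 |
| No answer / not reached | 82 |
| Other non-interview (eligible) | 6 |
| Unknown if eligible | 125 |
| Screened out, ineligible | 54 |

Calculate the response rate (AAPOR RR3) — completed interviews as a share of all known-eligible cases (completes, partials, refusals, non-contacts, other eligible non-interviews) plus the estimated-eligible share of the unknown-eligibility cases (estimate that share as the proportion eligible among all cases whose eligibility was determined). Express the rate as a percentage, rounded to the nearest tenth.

Num: 85
Eligible (known): 85 + 7 + 27 + 82 + 6 = 207
e = 207 / (207 + 54) = 207 / 261 = 0.7931
e × U: 0.7931 × 125 = 99.14
Denom: 207 + 99.14 = 306.14
RR3 = 85 / 306.14 = 0.2777

27.8%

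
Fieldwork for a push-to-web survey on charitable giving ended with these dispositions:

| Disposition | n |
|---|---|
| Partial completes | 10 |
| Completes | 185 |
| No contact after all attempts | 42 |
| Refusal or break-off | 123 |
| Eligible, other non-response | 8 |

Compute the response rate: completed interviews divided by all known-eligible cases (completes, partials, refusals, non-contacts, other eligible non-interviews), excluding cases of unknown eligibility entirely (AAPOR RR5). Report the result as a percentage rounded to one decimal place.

Num: 185
Denominator: 185 + 10 + 123 + 42 + 8 = 368
RR5 = 185 / 368 = 0.5027

50.3%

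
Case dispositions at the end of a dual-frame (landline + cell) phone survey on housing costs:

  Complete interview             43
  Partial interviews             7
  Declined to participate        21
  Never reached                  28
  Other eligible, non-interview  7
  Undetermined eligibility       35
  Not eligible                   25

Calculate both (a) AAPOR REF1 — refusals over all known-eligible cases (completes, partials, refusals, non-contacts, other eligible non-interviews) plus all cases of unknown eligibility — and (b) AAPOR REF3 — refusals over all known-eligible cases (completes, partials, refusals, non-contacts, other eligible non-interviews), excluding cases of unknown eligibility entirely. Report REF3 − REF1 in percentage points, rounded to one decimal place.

4.9

Top = 21
Denominator = 43 + 7 + 21 + 28 + 7 + 35 = 141
REF1 = 21 / 141 = 0.1489
Denominator = 43 + 7 + 21 + 28 + 7 = 106
REF3 = 21 / 106 = 0.1981
Difference = 19.81 − 14.89 = 4.92 percentage points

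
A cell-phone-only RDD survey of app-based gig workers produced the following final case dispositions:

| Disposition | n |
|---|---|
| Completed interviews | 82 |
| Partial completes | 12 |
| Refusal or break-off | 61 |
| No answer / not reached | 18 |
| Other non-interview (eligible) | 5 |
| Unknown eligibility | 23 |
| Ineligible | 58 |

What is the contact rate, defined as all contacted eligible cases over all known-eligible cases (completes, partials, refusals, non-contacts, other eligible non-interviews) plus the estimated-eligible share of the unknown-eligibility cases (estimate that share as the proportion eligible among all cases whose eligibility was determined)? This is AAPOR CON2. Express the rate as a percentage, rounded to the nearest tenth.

81.9%

Num = 82 + 12 + 61 + 5 = 160
Known eligible = 82 + 12 + 61 + 18 + 5 = 178
e = 178 / (178 + 58) = 178 / 236 = 0.7542
Estimated eligible among unknowns = 0.7542 × 23 = 17.35
Denominator = 178 + 17.35 = 195.35
CON2 = 160 / 195.35 = 0.8190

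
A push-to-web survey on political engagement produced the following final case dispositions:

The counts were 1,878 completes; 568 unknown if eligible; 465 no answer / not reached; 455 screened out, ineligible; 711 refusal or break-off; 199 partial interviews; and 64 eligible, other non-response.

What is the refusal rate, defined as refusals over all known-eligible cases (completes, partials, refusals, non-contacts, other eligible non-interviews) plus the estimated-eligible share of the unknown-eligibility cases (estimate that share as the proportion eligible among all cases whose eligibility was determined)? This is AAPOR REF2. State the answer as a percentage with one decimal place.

Numerator = 711
Known eligible = 1878 + 199 + 711 + 465 + 64 = 3317
e = 3317 / (3317 + 455) = 3317 / 3772 = 0.8794
e × U = 0.8794 × 568 = 499.50
Denominator = 3317 + 499.50 = 3816.50
REF2 = 711 / 3816.50 = 0.1863

18.6%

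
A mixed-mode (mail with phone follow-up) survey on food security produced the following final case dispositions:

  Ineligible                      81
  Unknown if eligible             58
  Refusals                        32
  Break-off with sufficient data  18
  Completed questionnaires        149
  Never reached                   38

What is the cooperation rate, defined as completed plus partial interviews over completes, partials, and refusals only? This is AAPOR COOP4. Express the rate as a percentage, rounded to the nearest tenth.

Top = 149 + 18 = 167
Denom = 149 + 18 + 32 = 199
COOP4 = 167 / 199 = 0.8392

83.9%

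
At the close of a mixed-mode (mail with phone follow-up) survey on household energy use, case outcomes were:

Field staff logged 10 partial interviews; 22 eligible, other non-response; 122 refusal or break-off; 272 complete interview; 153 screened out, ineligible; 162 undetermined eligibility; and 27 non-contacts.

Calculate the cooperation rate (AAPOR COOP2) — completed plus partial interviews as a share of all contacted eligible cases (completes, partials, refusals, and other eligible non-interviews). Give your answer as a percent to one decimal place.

66.2%

Numerator → 272 + 10 = 282
Denom → 272 + 10 + 122 + 22 = 426
COOP2 = 282 / 426 = 0.6620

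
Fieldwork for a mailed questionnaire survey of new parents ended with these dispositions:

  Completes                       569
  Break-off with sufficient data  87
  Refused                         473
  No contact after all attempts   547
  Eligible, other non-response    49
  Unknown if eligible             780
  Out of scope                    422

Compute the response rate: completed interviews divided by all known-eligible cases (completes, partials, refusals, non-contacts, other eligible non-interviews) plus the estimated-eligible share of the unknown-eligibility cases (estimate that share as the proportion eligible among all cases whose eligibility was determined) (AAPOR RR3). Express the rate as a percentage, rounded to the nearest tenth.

Top → 569
Known eligible → 569 + 87 + 473 + 547 + 49 = 1725
e = 1725 / (1725 + 422) = 1725 / 2147 = 0.8034
Eligible share of unknowns → 0.8034 × 780 = 626.65
Base → 1725 + 626.65 = 2351.65
RR3 = 569 / 2351.65 = 0.2420

24.2%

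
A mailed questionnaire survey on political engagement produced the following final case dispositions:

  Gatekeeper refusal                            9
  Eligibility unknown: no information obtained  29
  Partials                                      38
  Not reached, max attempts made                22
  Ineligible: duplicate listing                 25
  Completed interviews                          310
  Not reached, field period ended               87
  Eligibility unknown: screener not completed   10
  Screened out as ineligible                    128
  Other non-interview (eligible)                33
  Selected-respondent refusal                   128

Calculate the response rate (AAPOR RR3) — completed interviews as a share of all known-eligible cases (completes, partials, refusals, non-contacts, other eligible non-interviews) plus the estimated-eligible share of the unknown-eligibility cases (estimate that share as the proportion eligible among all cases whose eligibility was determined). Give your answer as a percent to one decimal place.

Declined to participate = 9 + 128 = 137
No answer / not reached = 87 + 22 = 109
Eligibility not determined = 10 + 29 = 39
Ineligible = 128 + 25 = 153
Num → 310
Eligible (known) → 310 + 38 + 137 + 109 + 33 = 627
e = 627 / (627 + 153) = 627 / 780 = 0.8038
Estimated eligible among unknowns → 0.8038 × 39 = 31.35
Base → 627 + 31.35 = 658.35
RR3 = 310 / 658.35 = 0.4709

47.1%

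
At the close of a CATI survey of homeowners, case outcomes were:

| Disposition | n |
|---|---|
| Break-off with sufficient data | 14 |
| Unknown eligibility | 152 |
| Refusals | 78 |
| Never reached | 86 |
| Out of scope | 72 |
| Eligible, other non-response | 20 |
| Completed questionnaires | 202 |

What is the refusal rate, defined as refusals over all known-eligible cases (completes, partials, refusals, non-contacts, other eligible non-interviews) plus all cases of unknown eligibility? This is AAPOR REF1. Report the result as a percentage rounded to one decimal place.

Num → 78
Denominator → 202 + 14 + 78 + 86 + 20 + 152 = 552
REF1 = 78 / 552 = 0.1413

14.1%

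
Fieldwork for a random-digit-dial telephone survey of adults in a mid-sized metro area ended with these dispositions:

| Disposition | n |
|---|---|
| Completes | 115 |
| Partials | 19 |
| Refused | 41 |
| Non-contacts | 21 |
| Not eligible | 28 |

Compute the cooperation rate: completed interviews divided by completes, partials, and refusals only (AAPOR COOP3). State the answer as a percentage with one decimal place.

65.7%

Num → 115
Base → 115 + 19 + 41 = 175
COOP3 = 115 / 175 = 0.6571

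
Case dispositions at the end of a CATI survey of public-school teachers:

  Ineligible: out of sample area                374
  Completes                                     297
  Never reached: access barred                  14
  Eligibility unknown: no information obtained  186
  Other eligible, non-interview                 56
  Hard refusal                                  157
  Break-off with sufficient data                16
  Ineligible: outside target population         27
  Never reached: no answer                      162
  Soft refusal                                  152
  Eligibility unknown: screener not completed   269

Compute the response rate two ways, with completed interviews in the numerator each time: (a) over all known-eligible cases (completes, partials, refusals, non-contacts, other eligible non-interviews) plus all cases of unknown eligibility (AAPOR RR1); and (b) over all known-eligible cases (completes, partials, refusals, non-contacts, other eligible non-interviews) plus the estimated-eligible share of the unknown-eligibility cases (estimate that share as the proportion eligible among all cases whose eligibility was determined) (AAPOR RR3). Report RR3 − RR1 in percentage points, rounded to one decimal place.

Refusal or break-off = 157 + 152 = 309
Never reached = 162 + 14 = 176
Unknown if eligible = 269 + 186 = 455
Screened out, ineligible = 27 + 374 = 401
Num: 297
Denom: 297 + 16 + 309 + 176 + 56 + 455 = 1309
RR1 = 297 / 1309 = 0.2269
Known eligible: 297 + 16 + 309 + 176 + 56 = 854
e = 854 / (854 + 401) = 854 / 1255 = 0.6805
e × U: 0.6805 × 455 = 309.63
Denom: 854 + 309.63 = 1163.63
RR3 = 297 / 1163.63 = 0.2552
Difference = 25.52 − 22.69 = 2.83 percentage points

2.8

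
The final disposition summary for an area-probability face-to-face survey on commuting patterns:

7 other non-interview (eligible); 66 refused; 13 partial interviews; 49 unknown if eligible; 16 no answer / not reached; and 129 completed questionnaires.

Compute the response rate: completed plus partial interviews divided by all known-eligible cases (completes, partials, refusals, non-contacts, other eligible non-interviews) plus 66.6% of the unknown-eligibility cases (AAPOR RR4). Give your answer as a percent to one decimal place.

53.9%

Num → 129 + 13 = 142
Eligible (known) → 129 + 13 + 66 + 16 + 7 = 231
e × U → 0.6660 × 49 = 32.63
Base → 231 + 32.63 = 263.63
RR4 = 142 / 263.63 = 0.5386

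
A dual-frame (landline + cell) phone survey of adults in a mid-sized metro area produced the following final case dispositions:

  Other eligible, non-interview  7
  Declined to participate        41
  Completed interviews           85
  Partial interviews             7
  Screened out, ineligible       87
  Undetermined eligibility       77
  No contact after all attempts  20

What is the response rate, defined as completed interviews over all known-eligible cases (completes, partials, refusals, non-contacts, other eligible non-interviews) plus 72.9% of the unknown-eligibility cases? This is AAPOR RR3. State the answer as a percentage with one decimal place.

Top: 85
Known eligible: 85 + 7 + 41 + 20 + 7 = 160
Eligible share of unknowns: 0.7290 × 77 = 56.13
Base: 160 + 56.13 = 216.13
RR3 = 85 / 216.13 = 0.3933

39.3%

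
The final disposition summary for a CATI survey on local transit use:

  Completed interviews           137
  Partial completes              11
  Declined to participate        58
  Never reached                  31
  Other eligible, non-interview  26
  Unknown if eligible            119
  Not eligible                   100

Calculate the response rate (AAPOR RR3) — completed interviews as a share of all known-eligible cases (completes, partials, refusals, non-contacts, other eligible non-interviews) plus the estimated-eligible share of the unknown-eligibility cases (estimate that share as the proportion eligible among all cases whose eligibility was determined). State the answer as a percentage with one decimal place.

Numerator → 137
Eligible (known) → 137 + 11 + 58 + 31 + 26 = 263
e = 263 / (263 + 100) = 263 / 363 = 0.7245
Eligible share of unknowns → 0.7245 × 119 = 86.22
Denominator → 263 + 86.22 = 349.22
RR3 = 137 / 349.22 = 0.3923

39.2%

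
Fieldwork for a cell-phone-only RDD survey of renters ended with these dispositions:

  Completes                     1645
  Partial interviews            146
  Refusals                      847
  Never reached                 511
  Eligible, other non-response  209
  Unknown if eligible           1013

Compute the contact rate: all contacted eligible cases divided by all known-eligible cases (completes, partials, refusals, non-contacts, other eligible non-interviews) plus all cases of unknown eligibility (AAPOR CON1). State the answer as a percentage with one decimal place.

65.1%

Top → 1645 + 146 + 847 + 209 = 2847
Base → 1645 + 146 + 847 + 511 + 209 + 1013 = 4371
CON1 = 2847 / 4371 = 0.6513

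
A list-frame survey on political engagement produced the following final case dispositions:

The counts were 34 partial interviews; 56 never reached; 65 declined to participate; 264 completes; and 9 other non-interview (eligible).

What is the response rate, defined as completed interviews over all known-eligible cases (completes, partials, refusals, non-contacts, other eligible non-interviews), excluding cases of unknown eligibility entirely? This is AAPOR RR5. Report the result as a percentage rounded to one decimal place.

61.7%

Num → 264
Denom → 264 + 34 + 65 + 56 + 9 = 428
RR5 = 264 / 428 = 0.6168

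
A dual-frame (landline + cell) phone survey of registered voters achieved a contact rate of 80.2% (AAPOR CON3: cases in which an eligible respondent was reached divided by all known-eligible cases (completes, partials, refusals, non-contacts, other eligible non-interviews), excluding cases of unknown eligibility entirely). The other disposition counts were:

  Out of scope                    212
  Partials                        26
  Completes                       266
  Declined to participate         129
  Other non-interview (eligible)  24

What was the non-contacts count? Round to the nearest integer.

110

Top = 266 + 26 + 129 + 24 = 445
CON3 = 445 / D = 0.802
D = 445 / 0.802 = 554.9
Remaining denominator categories sum to 445
non-contacts = 554.9 − 445 ≈ 110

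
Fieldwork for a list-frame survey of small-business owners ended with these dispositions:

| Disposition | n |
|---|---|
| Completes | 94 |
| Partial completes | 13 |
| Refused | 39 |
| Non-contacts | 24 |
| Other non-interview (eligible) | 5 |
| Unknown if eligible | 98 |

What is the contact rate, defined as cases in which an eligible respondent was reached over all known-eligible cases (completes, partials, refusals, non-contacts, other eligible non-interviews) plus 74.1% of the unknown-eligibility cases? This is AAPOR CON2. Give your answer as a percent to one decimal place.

Top → 94 + 13 + 39 + 5 = 151
Determined eligible → 94 + 13 + 39 + 24 + 5 = 175
Eligible share of unknowns → 0.7410 × 98 = 72.62
Denominator → 175 + 72.62 = 247.62
CON2 = 151 / 247.62 = 0.6098

61.0%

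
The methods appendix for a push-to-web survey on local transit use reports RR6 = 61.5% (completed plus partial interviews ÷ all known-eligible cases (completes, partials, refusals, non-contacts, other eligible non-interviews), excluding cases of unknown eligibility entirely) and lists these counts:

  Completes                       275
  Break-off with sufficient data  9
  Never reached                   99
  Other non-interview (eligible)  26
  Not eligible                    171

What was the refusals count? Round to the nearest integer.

53

Num = 275 + 9 = 284
RR6 = 284 / D = 0.615
D = 284 / 0.615 = 461.8
Other denominator terms total 409
refusals = 461.8 − 409 ≈ 53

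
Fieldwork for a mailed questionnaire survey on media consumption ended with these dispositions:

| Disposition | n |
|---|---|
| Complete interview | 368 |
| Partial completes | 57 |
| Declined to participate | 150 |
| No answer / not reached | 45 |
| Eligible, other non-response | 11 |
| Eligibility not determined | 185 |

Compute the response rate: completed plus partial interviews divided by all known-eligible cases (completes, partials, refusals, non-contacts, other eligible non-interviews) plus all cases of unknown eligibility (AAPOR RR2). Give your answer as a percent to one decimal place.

52.1%

Num → 368 + 57 = 425
Denom → 368 + 57 + 150 + 45 + 11 + 185 = 816
RR2 = 425 / 816 = 0.5208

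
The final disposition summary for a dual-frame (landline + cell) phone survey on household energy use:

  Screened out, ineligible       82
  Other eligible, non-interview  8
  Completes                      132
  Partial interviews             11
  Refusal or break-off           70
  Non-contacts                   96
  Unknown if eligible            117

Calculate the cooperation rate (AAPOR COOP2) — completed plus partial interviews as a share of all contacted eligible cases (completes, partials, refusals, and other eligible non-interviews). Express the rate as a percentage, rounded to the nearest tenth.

64.7%

Numerator: 132 + 11 = 143
Base: 132 + 11 + 70 + 8 = 221
COOP2 = 143 / 221 = 0.6471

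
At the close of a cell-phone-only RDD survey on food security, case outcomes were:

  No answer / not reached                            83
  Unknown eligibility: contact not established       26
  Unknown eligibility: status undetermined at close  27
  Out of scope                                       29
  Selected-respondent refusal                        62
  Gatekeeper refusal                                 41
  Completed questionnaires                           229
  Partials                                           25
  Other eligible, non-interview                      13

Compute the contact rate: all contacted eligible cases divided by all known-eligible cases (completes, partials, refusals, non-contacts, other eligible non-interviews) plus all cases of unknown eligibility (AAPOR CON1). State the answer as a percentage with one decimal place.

Refusal or break-off = 41 + 62 = 103
Undetermined eligibility = 26 + 27 = 53
Numerator → 229 + 25 + 103 + 13 = 370
Denom → 229 + 25 + 103 + 83 + 13 + 53 = 506
CON1 = 370 / 506 = 0.7312

73.1%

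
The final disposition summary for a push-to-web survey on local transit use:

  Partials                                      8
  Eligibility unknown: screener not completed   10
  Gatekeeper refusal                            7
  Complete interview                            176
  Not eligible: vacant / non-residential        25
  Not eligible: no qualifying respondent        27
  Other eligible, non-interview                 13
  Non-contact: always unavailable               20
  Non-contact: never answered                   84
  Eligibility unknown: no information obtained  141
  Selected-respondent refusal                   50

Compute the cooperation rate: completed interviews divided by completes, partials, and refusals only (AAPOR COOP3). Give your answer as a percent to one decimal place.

73.0%

Refusal or break-off = 7 + 50 = 57
No contact after all attempts = 84 + 20 = 104
Eligibility not determined = 10 + 141 = 151
Ineligible = 27 + 25 = 52
Numerator → 176
Base → 176 + 8 + 57 = 241
COOP3 = 176 / 241 = 0.7303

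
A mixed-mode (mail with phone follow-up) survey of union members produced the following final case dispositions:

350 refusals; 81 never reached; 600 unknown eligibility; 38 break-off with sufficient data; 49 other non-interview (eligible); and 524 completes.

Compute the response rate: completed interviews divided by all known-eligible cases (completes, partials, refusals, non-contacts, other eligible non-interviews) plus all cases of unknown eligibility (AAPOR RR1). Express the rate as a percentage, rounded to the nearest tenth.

Numerator → 524
Denominator → 524 + 38 + 350 + 81 + 49 + 600 = 1642
RR1 = 524 / 1642 = 0.3191

31.9%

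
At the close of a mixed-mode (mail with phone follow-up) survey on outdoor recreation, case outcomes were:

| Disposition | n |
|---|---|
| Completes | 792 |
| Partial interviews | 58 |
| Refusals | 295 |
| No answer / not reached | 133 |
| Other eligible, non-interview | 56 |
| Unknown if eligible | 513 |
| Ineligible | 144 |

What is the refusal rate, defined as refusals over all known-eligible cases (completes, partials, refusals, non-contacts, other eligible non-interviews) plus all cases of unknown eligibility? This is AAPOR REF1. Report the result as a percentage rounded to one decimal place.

Num = 295
Denom = 792 + 58 + 295 + 133 + 56 + 513 = 1847
REF1 = 295 / 1847 = 0.1597

16.0%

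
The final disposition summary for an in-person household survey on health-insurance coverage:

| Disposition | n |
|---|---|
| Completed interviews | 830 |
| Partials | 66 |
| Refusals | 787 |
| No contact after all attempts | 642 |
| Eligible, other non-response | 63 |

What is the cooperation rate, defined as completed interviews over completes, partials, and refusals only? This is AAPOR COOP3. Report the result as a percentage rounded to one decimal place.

49.3%

Numerator → 830
Denom → 830 + 66 + 787 = 1683
COOP3 = 830 / 1683 = 0.4932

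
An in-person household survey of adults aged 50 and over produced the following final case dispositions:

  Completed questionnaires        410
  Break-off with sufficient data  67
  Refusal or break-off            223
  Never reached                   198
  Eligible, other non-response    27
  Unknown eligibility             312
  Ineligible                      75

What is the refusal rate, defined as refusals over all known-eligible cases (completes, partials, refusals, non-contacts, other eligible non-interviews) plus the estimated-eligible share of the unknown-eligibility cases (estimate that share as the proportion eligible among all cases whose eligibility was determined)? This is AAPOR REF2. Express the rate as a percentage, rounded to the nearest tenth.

Numerator → 223
Determined eligible → 410 + 67 + 223 + 198 + 27 = 925
e = 925 / (925 + 75) = 925 / 1000 = 0.9250
Estimated eligible among unknowns → 0.9250 × 312 = 288.60
Denominator → 925 + 288.60 = 1213.60
REF2 = 223 / 1213.60 = 0.1838

18.4%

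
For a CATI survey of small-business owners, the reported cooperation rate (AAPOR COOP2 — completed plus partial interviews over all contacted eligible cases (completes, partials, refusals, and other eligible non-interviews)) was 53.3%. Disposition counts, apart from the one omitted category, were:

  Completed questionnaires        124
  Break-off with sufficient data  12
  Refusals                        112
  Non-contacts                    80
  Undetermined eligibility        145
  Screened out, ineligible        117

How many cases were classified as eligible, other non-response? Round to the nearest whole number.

Num: 124 + 12 = 136
COOP2 = 136 / D = 0.533
D = 136 / 0.533 = 255.2
Rest of base = 248
eligible, other non-response = 255.2 − 248 ≈ 7

7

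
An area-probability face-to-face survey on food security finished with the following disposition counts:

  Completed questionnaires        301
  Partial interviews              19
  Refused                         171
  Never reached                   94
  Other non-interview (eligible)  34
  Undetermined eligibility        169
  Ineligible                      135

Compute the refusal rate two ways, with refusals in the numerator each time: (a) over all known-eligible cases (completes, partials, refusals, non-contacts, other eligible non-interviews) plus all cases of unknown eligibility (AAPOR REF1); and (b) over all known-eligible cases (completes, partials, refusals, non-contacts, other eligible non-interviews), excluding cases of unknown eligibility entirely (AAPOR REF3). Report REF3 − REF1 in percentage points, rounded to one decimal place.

5.9

Numerator: 171
Denominator: 301 + 19 + 171 + 94 + 34 + 169 = 788
REF1 = 171 / 788 = 0.2170
Denominator: 301 + 19 + 171 + 94 + 34 = 619
REF3 = 171 / 619 = 0.2763
Difference = 27.63 − 21.70 = 5.93 percentage points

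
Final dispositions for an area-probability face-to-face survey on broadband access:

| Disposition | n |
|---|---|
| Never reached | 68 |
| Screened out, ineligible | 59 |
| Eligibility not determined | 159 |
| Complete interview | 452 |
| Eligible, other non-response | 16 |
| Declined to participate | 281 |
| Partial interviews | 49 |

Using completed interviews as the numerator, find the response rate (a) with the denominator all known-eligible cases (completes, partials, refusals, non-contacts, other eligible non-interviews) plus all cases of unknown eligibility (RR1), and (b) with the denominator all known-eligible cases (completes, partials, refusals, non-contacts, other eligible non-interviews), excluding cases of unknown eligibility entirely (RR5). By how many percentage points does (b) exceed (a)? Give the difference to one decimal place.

8.1

Top → 452
Denom → 452 + 49 + 281 + 68 + 16 + 159 = 1025
RR1 = 452 / 1025 = 0.4410
Denom → 452 + 49 + 281 + 68 + 16 = 866
RR5 = 452 / 866 = 0.5219
Difference = 52.19 − 44.10 = 8.09 percentage points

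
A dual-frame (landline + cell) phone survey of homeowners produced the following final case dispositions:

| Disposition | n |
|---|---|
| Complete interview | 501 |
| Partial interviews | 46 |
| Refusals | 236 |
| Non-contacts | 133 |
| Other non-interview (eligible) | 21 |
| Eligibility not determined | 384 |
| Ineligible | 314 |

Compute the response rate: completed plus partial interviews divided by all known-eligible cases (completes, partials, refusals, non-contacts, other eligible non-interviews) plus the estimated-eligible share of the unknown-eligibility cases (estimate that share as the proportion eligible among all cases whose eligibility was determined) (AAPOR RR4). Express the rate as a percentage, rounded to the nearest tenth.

44.7%

Numerator = 501 + 46 = 547
Eligible (known) = 501 + 46 + 236 + 133 + 21 = 937
e = 937 / (937 + 314) = 937 / 1251 = 0.7490
e × U = 0.7490 × 384 = 287.62
Base = 937 + 287.62 = 1224.62
RR4 = 547 / 1224.62 = 0.4467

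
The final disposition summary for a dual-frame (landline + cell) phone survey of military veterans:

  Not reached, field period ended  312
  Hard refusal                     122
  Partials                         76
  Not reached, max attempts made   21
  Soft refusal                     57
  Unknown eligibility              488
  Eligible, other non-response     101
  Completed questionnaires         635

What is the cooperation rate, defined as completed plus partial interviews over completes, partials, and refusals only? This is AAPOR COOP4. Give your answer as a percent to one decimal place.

Refused = 122 + 57 = 179
No answer / not reached = 312 + 21 = 333
Num → 635 + 76 = 711
Denom → 635 + 76 + 179 = 890
COOP4 = 711 / 890 = 0.7989

79.9%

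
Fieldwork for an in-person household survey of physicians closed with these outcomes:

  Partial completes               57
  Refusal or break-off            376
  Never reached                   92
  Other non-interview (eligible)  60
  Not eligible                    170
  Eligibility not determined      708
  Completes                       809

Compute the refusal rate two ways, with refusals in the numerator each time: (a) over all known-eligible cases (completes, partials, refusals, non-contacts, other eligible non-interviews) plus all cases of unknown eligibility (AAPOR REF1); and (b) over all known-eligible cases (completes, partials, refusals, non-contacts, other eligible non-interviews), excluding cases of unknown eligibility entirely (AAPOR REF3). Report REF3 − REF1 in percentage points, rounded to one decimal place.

9.1

Num → 376
Denominator → 809 + 57 + 376 + 92 + 60 + 708 = 2102
REF1 = 376 / 2102 = 0.1789
Denominator → 809 + 57 + 376 + 92 + 60 = 1394
REF3 = 376 / 1394 = 0.2697
Difference = 26.97 − 17.89 = 9.08 percentage points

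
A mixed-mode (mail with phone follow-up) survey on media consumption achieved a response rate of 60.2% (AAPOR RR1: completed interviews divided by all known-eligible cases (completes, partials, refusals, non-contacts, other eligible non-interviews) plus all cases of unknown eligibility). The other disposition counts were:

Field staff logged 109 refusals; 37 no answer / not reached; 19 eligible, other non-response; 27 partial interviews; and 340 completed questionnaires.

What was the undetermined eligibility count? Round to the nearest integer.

RR1 = 340 / D = 0.602
D = 340 / 0.602 = 564.8
Other denominator terms total 532
undetermined eligibility = 564.8 − 532 ≈ 33

33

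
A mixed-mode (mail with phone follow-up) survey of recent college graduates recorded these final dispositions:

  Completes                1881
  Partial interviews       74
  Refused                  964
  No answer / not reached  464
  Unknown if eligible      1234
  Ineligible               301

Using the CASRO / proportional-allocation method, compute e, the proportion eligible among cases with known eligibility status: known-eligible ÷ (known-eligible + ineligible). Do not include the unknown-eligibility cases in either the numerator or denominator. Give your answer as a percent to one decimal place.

91.8%

Known eligible = 1881 + 74 + 964 + 464 = 3383
e = 3383 / (3383 + 301) = 3383 / 3684 = 0.9183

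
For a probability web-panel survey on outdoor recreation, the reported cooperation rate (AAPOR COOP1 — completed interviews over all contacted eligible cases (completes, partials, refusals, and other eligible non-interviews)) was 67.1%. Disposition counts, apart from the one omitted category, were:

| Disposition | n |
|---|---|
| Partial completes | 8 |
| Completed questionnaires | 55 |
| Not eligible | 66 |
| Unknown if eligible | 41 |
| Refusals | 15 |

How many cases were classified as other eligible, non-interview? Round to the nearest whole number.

4

COOP1 = 55 / D = 0.671
D = 55 / 0.671 = 82.0
Remaining denominator categories sum to 78
other eligible, non-interview = 82.0 − 78 ≈ 4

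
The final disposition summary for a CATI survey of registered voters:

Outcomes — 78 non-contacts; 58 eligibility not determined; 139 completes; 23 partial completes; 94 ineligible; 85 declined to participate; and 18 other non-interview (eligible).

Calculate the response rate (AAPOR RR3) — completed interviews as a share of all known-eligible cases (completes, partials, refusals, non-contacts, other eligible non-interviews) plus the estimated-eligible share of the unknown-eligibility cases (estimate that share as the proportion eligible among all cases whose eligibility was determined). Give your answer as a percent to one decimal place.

35.8%

Top → 139
Eligible (known) → 139 + 23 + 85 + 78 + 18 = 343
e = 343 / (343 + 94) = 343 / 437 = 0.7849
Eligible share of unknowns → 0.7849 × 58 = 45.52
Base → 343 + 45.52 = 388.52
RR3 = 139 / 388.52 = 0.3578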